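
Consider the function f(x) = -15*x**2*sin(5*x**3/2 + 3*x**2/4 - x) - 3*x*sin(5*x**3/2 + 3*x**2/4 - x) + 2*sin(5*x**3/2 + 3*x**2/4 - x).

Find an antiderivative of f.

f matches the chain-rule pattern g'(h)*h' with inner function h(x) = 5*x**3/2 + 3*x**2/4 - x; substituting u = h(x) collapses the integral.
Check: d/dx[2*cos(5*x**3/2 + 3*x**2/4 - x)] = -15*x**2*sin(5*x**3/2 + 3*x**2/4 - x) - 3*x*sin(5*x**3/2 + 3*x**2/4 - x) + 2*sin(5*x**3/2 + 3*x**2/4 - x) = f(x).

An antiderivative is F(x) = 2*cos(5*x**3/2 + 3*x**2/4 - x).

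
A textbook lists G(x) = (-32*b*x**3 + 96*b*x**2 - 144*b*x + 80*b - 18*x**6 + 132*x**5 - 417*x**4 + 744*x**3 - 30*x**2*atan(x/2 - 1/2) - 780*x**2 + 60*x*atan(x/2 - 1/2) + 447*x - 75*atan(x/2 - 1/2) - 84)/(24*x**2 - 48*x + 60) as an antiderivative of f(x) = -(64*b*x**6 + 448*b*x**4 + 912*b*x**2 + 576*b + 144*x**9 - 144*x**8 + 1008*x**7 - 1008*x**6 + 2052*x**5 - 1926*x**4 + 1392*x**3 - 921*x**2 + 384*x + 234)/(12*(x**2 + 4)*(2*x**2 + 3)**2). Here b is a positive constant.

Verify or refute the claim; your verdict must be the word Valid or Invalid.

d/dx[G] = (-64*b*x**6 + 384*b*x**5 - 1408*b*x**4 + 3072*b*x**3 - 4560*b*x**2 + 4000*b*x - 2000*b - 144*x**9 + 1440*x**8 - 7344*x**7 + 24192*x**6 - 55476*x**5 + 90810*x**4 - 105216*x**3 + 82677*x**2 - 39918*x + 8745)/(48*x**6 - 288*x**5 + 1056*x**4 - 2304*x**3 + 3420*x**2 - 3000*x + 1500)
d/dx[G] - f(x) = (288*x**14 - 2208*x**13 + 11424*x**12 - 40992*x**11 + 117744*x**10 - 271800*x**9 + 524388*x**8 - 842248*x**7 + 1142086*x**6 - 1295404*x**5 + 1220373*x**4 - 932390*x**3 + 555067*x**2 - 241258*x + 57345)/(32*x**12 - 192*x**11 + 928*x**10 - 2880*x**9 + 7664*x**8 - 15488*x**7 + 27280*x**6 - 37616*x**5 + 45826*x**4 - 42324*x**3 + 34770*x**2 - 18000*x + 9000) != 0.

Invalid: d/dx[G] - f = (288*x**14 - 2208*x**13 + 11424*x**12 - 40992*x**11 + 117744*x**10 - 271800*x**9 + 524388*x**8 - 842248*x**7 + 1142086*x**6 - 1295404*x**5 + 1220373*x**4 - 932390*x**3 + 555067*x**2 - 241258*x + 57345)/(32*x**12 - 192*x**11 + 928*x**10 - 2880*x**9 + 7664*x**8 - 15488*x**7 + 27280*x**6 - 37616*x**5 + 45826*x**4 - 42324*x**3 + 34770*x**2 - 18000*x + 9000), which is not 0.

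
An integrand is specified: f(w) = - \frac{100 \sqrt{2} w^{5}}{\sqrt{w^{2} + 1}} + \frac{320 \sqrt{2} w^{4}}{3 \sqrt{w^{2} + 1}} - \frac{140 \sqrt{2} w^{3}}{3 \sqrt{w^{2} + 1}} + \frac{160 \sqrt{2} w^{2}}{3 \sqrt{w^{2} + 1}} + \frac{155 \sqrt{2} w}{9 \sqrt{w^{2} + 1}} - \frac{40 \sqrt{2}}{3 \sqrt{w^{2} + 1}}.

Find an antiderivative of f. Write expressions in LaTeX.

An antiderivative is F(w) = - \frac{5 \sqrt{2} \sqrt{w^{2} + 1} \left(6 w^{2} - 4 w - 3\right)^{2}}{9}.

Recognize the product-rule pattern: f = u'v + uv' with u = - 5 \sqrt{2 w^{2} + 2}, v = \left(- 2 w^{2} + \frac{4 w}{3} + 1\right)^{2}, so integration by parts undoes it.
Check: d/dw[- \frac{5 \sqrt{2} \sqrt{w^{2} + 1} \left(6 w^{2} - 4 w - 3\right)^{2}}{9}] = \frac{- 900 \sqrt{2} w^{5} + 960 \sqrt{2} w^{4} - 420 \sqrt{2} w^{3} + 480 \sqrt{2} w^{2} + 155 \sqrt{2} w - 120 \sqrt{2}}{9 \sqrt{w^{2} + 1}}, which equals f(w).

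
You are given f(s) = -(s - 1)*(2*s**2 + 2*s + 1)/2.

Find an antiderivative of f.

Any candidate F(s) must reproduce f(s) exactly when differentiated.
Check: d/ds[-s**4/4 + s**2/4 + s/2] = -s**3 + s/2 + 1/2, which equals f(s).

An antiderivative is F(s) = -s**4/4 + s**2/4 + s/2.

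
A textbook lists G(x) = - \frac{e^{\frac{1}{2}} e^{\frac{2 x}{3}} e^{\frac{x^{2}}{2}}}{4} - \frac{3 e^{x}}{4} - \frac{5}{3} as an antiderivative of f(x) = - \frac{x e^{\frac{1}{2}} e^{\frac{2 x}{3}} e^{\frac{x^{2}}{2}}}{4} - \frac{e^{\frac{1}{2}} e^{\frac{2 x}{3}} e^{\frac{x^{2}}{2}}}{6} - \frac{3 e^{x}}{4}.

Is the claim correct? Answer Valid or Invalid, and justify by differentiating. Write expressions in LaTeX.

Valid - differentiating G returns exactly f.

d/dx[G] = - \frac{x e^{\frac{1}{2}} e^{\frac{2 x}{3}} e^{\frac{x^{2}}{2}}}{4} - \frac{e^{\frac{1}{2}} e^{\frac{2 x}{3}} e^{\frac{x^{2}}{2}}}{6} - \frac{3 e^{x}}{4}
This equals f(x) exactly, so the claim holds.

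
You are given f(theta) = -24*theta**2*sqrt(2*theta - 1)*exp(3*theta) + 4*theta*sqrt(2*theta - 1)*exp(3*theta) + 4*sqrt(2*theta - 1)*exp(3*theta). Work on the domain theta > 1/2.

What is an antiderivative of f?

An antiderivative is F(theta) = -2*(2*theta - 1)**(5/2)*exp(3*theta).

Recognize the product-rule pattern: f = u'v + uv' with u = -2*(2*theta - 1)**(5/2), v = exp(3*theta), so integration by parts undoes it.
Check: d/dtheta[-2*(2*theta - 1)**(5/2)*exp(3*theta)] = -24*theta**2*sqrt(2*theta - 1)*exp(3*theta) + 4*theta*sqrt(2*theta - 1)*exp(3*theta) + 4*sqrt(2*theta - 1)*exp(3*theta) = f(theta).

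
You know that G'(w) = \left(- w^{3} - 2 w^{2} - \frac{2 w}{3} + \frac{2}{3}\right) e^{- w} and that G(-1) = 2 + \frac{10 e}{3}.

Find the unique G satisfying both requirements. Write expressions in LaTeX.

G(w) = \frac{\left(3 w^{3} + 15 w^{2} + 32 w + 30\right) e^{- w}}{3} + 2

Recognize the product-rule pattern: G'(w) = u'v + uv' with u = w^{3} + 5 w^{2} + \frac{32 w}{3} + 10, v = e^{- w}, so integration by parts undoes it.
A general antiderivative is \frac{\left(3 w^{3} + 15 w^{2} + 32 w + 30\right) e^{- w}}{3} + C.
The condition gives C = 2 + \frac{10 e}{3} - (\frac{10 e}{3}) = 2.
So G(w) = \frac{\left(3 w^{3} + 15 w^{2} + 32 w + 30\right) e^{- w}}{3} + 2.
Check: d/dw[\frac{\left(3 w^{3} + 15 w^{2} + 32 w + 30\right) e^{- w}}{3} + 2] = \frac{\left(- 3 w^{3} - 6 w^{2} - 2 w + 2\right) e^{- w}}{3}, which equals G'(w).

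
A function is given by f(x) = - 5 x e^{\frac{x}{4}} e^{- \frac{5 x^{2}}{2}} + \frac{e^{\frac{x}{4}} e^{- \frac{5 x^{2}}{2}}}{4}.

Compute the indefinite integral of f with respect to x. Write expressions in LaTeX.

f matches the chain-rule pattern g'(h)*h' with inner function h(x) = - \frac{5 x^{2}}{2} + \frac{x}{4}; substituting u = h(x) collapses the integral.
Check: d/dx[e^{- \frac{5 x^{2}}{2} + \frac{x}{4}}] = - 5 x e^{\frac{x}{4}} e^{- \frac{5 x^{2}}{2}} + \frac{e^{\frac{x}{4}} e^{- \frac{5 x^{2}}{2}}}{4} = f(x).

F(x) = e^{- \frac{5 x^{2}}{2} + \frac{x}{4}} + C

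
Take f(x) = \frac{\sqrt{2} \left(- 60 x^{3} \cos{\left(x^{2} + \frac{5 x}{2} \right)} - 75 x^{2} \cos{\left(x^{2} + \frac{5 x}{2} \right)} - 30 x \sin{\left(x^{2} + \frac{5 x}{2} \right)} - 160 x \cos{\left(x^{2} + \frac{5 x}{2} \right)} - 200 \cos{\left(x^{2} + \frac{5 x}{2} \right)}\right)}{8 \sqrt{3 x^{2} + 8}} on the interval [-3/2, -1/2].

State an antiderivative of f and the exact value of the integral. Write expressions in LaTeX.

Antiderivative: F(x) = - \frac{5 \sqrt{2} \sqrt{3 x^{2} + 8} \sin{\left(x^{2} + \frac{5 x}{2} \right)}}{4}; value = - \frac{5 \sqrt{118} \sin{\left(\frac{3}{2} \right)}}{8} + \frac{5 \sqrt{70} \sin{\left(1 \right)}}{8}

f has the shape u'v + uv' for u = - \frac{5 \sqrt{\frac{3 x^{2}}{2} + 4}}{2} and v = \sin{\left(x^{2} + \frac{5 x}{2} \right)} — it is the derivative of the product u*v.
F(x) = - \frac{5 \sqrt{2} \sqrt{3 x^{2} + 8} \sin{\left(x^{2} + \frac{5 x}{2} \right)}}{4} is an antiderivative of f.
Check: d/dx[- \frac{5 \sqrt{2} \sqrt{3 x^{2} + 8} \sin{\left(x^{2} + \frac{5 x}{2} \right)}}{4}] = \frac{- 60 \sqrt{2} x^{3} \cos{\left(x^{2} + \frac{5 x}{2} \right)} - 75 \sqrt{2} x^{2} \cos{\left(x^{2} + \frac{5 x}{2} \right)} - 30 \sqrt{2} x \sin{\left(x^{2} + \frac{5 x}{2} \right)} - 160 \sqrt{2} x \cos{\left(x^{2} + \frac{5 x}{2} \right)} - 200 \sqrt{2} \cos{\left(x^{2} + \frac{5 x}{2} \right)}}{8 \sqrt{3 x^{2} + 8}}, which equals f(x).
F(-1/2) = \frac{5 \sqrt{70} \sin{\left(1 \right)}}{8}; F(-3/2) = \frac{5 \sqrt{118} \sin{\left(\frac{3}{2} \right)}}{8}.
Integral = F(-1/2) - F(-3/2) = - \frac{5 \sqrt{118} \sin{\left(\frac{3}{2} \right)}}{8} + \frac{5 \sqrt{70} \sin{\left(1 \right)}}{8}.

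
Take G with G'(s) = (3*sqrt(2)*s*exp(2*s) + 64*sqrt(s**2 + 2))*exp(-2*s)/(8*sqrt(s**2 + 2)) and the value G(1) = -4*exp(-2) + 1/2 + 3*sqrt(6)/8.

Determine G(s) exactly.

G(s) = (3*sqrt(2)*sqrt(s**2 + 2)*exp(2*s) + 4*exp(2*s) - 32)*exp(-2*s)/8

The proposed G(s) is checked by its d/ds: the result must match the given G'(s).
A general antiderivative is 3*sqrt(s**2/2 + 1)/4 - 4*exp(-2*s) + C.
The condition gives C = -4*exp(-2) + 1/2 + 3*sqrt(6)/8 - (-4*exp(-2) + 3*sqrt(6)/8) = 1/2.
So G(s) = (3*sqrt(2)*sqrt(s**2 + 2)*exp(2*s) + 4*exp(2*s) - 32)*exp(-2*s)/8.
Check: d/ds[(3*sqrt(2)*sqrt(s**2 + 2)*exp(2*s) + 4*exp(2*s) - 32)*exp(-2*s)/8] = (3*sqrt(2)*s*exp(2*s) + 64*sqrt(s**2 + 2))*exp(-2*s)/(8*sqrt(s**2 + 2)) = G'(s).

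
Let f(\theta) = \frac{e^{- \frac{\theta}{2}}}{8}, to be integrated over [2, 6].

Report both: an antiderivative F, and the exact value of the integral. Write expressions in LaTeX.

Antiderivative: F(\theta) = - \frac{e^{- \frac{\theta}{2}}}{4}; value = - \frac{1}{4 e^{3}} + \frac{1}{4 e}

Check any antiderivative F(\theta) by computing F'(\theta) and comparing it with f(\theta).
F(\theta) = - \frac{e^{- \frac{\theta}{2}}}{4} is an antiderivative of f.
Check: d/d\theta[- \frac{e^{- \frac{\theta}{2}}}{4}] = \frac{e^{- \frac{\theta}{2}}}{8} = f(\theta).
F(6) = - \frac{1}{4 e^{3}}; F(2) = - \frac{1}{4 e}.
Integral = F(6) - F(2) = - \frac{1}{4 e^{3}} + \frac{1}{4 e}.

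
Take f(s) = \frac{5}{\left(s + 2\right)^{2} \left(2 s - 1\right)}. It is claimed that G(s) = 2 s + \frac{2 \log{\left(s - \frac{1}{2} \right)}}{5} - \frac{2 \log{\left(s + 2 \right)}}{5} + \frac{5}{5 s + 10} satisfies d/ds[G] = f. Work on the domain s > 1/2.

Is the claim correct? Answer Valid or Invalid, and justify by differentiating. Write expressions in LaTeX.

d/ds[G] = \frac{4 s^{3} + 14 s^{2} + 8 s - 3}{2 s^{3} + 7 s^{2} + 4 s - 4}
d/ds[G] - f(s) = 2 != 0.

Invalid: d/ds[G] - f = 2, which is not 0.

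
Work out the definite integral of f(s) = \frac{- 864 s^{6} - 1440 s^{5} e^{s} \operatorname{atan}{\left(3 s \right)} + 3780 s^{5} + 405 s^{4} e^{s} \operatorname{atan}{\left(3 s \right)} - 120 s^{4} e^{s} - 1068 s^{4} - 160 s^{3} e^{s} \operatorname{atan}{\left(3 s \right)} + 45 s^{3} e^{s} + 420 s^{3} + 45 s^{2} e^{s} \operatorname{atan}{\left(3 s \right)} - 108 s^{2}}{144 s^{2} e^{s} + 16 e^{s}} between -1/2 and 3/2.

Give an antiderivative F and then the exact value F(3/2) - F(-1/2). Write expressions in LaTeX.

Antiderivative: F(s) = - \frac{s^{3} \left(8 s - 3\right) \left(5 e^{s} \operatorname{atan}{\left(3 s \right)} - 12\right) e^{- s}}{16}; value = - \frac{1215 \operatorname{atan}{\left(\frac{9}{2} \right)}}{128} - \frac{21 e^{\frac{1}{2}}}{32} - \frac{35 \operatorname{atan}{\left(\frac{3}{2} \right)}}{128} + \frac{729}{32 e^{\frac{3}{2}}}

f has the shape u'v + uv' for u = 2 s^{4} - \frac{3 s^{3}}{4} and v = - \frac{5 \operatorname{atan}{\left(3 s \right)}}{4} + 3 e^{- s} — it is the derivative of the product u*v.
F(s) = - \frac{s^{3} \left(8 s - 3\right) \left(5 e^{s} \operatorname{atan}{\left(3 s \right)} - 12\right) e^{- s}}{16} is an antiderivative of f.
Check: d/ds[- \frac{s^{3} \left(8 s - 3\right) \left(5 e^{s} \operatorname{atan}{\left(3 s \right)} - 12\right) e^{- s}}{16}] = \frac{- 864 s^{6} - 1440 s^{5} e^{s} \operatorname{atan}{\left(3 s \right)} + 3780 s^{5} + 405 s^{4} e^{s} \operatorname{atan}{\left(3 s \right)} - 120 s^{4} e^{s} - 1068 s^{4} - 160 s^{3} e^{s} \operatorname{atan}{\left(3 s \right)} + 45 s^{3} e^{s} + 420 s^{3} + 45 s^{2} e^{s} \operatorname{atan}{\left(3 s \right)} - 108 s^{2}}{144 s^{2} e^{s} + 16 e^{s}} = f(s).
F(3/2) = - \frac{1215 \operatorname{atan}{\left(\frac{9}{2} \right)}}{128} + \frac{729}{32 e^{\frac{3}{2}}}; F(-1/2) = \frac{35 \operatorname{atan}{\left(\frac{3}{2} \right)}}{128} + \frac{21 e^{\frac{1}{2}}}{32}.
Integral = F(3/2) - F(-1/2) = - \frac{1215 \operatorname{atan}{\left(\frac{9}{2} \right)}}{128} - \frac{21 e^{\frac{1}{2}}}{32} - \frac{35 \operatorname{atan}{\left(\frac{3}{2} \right)}}{128} + \frac{729}{32 e^{\frac{3}{2}}}.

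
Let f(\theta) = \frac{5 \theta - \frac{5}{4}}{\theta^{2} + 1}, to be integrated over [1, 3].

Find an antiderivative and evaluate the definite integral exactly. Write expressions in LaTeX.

Differentiate the proposed F(\theta) back; it has to land on f(\theta) exactly.
F(\theta) = \frac{5 \left(2 \log{\left(\theta^{2} + 1 \right)} - \operatorname{atan}{\left(\theta \right)}\right)}{4} is an antiderivative of f.
Check: d/d\theta[\frac{5 \left(2 \log{\left(\theta^{2} + 1 \right)} - \operatorname{atan}{\left(\theta \right)}\right)}{4}] = \frac{20 \theta - 5}{4 \theta^{2} + 4}, which equals f(\theta).
F(3) = - \frac{5 \operatorname{atan}{\left(3 \right)}}{4} + \frac{5 \log{\left(10 \right)}}{2}; F(1) = - \frac{5 \pi}{16} + \frac{5 \log{\left(2 \right)}}{2}.
Integral = F(3) - F(1) = - \frac{5 \log{\left(2 \right)}}{2} - \frac{5 \operatorname{atan}{\left(3 \right)}}{4} + \frac{5 \pi}{16} + \frac{5 \log{\left(10 \right)}}{2}.

Antiderivative: F(\theta) = \frac{5 \left(2 \log{\left(\theta^{2} + 1 \right)} - \operatorname{atan}{\left(\theta \right)}\right)}{4}; value = - \frac{5 \log{\left(2 \right)}}{2} - \frac{5 \operatorname{atan}{\left(3 \right)}}{4} + \frac{5 \pi}{16} + \frac{5 \log{\left(10 \right)}}{2}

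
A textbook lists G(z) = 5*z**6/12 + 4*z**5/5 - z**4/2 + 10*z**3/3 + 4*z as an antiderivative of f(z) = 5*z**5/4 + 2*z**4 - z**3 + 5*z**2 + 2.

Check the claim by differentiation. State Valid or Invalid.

d/dz[G] = 5*z**5/2 + 4*z**4 - 2*z**3 + 10*z**2 + 4
d/dz[G] - f(z) = 5*z**5/4 + 2*z**4 - z**3 + 5*z**2 + 2 != 0.

Invalid: d/dz[G] - f = 5*z**5/4 + 2*z**4 - z**3 + 5*z**2 + 2, which is not 0.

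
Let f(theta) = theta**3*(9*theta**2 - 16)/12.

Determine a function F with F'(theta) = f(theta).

An antiderivative is F(theta) = theta**6/8 - theta**4/3.

Recover f(theta) by differentiating a candidate F(theta); any mismatch rules it out.
Check: d/dtheta[theta**6/8 - theta**4/3] = 3*theta**5/4 - 4*theta**3/3, which equals f(theta).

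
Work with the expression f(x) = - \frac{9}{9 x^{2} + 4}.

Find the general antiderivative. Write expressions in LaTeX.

F(x) = - \frac{3 \operatorname{atan}{\left(\frac{3 x}{2} \right)}}{2} + C

Whatever form F(x) takes, F'(x) = f(x) is non-negotiable.
Check: d/dx[- \frac{3 \operatorname{atan}{\left(\frac{3 x}{2} \right)}}{2}] = - \frac{9}{9 x^{2} + 4} = f(x).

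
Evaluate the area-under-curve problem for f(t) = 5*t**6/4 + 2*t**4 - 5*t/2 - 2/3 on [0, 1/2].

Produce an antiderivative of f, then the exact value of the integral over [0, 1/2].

Antiderivative: F(t) = 5*t**7/28 + 2*t**5/5 - 5*t**2/4 - 2*t/3; value = -33973/53760

Integrate term by term and add the pieces.
F(t) = 5*t**7/28 + 2*t**5/5 - 5*t**2/4 - 2*t/3 is an antiderivative of f.
Check: d/dt[5*t**7/28 + 2*t**5/5 - 5*t**2/4 - 2*t/3] = 5*t**6/4 + 2*t**4 - 5*t/2 - 2/3 = f(t).
F(1/2) = -33973/53760; F(0) = 0.
Integral = F(1/2) - F(0) = -33973/53760.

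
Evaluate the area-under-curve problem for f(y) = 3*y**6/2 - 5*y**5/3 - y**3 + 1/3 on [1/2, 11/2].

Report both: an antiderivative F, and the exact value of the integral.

The integrand splits into summands that can be handled one at a time.
F(y) = 3*y**7/14 - 5*y**6/18 - y**4/4 + y/3 is an antiderivative of f.
Check: d/dy[3*y**7/14 - 5*y**6/18 - y**4/4 + y/3] = 3*y**6/2 - 5*y**5/3 - y**3 + 1/3 = f(y).
F(11/2) = 398484383/16128; F(1/2) = 2393/16128.
Integral = F(11/2) - F(1/2) = 66413665/2688.

Antiderivative: F(y) = 3*y**7/14 - 5*y**6/18 - y**4/4 + y/3; value = 66413665/2688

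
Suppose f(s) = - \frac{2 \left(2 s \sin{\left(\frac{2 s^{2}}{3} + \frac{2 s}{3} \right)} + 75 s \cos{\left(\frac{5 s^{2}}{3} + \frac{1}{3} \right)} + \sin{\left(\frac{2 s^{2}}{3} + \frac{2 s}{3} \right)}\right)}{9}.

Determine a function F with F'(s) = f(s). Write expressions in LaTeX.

An antiderivative is F(s) = - 5 \sin{\left(\frac{5 s^{2}}{3} + \frac{1}{3} \right)} + \frac{\cos{\left(\frac{2 s^{2}}{3} + \frac{2 s}{3} \right)}}{3}.

Whatever form F(s) takes, F'(s) = f(s) is non-negotiable.
Check: d/ds[- 5 \sin{\left(\frac{5 s^{2}}{3} + \frac{1}{3} \right)} + \frac{\cos{\left(\frac{2 s^{2}}{3} + \frac{2 s}{3} \right)}}{3}] = - \frac{4 s \sin{\left(\frac{2 s^{2}}{3} + \frac{2 s}{3} \right)}}{9} - \frac{50 s \cos{\left(\frac{5 s^{2}}{3} + \frac{1}{3} \right)}}{3} - \frac{2 \sin{\left(\frac{2 s^{2}}{3} + \frac{2 s}{3} \right)}}{9}, which equals f(s).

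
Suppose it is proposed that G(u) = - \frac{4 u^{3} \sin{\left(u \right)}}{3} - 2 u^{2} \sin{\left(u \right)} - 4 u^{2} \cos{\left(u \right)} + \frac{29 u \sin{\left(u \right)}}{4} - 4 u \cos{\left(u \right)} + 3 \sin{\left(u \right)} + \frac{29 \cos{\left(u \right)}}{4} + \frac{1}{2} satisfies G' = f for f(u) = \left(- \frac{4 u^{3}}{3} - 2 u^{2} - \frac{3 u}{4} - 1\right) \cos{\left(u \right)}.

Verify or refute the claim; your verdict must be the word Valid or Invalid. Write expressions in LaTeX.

Valid. The derivative of G reproduces f.

d/du[G] = - \frac{4 u^{3} \cos{\left(u \right)}}{3} - 2 u^{2} \cos{\left(u \right)} - \frac{3 u \cos{\left(u \right)}}{4} - \cos{\left(u \right)}
This equals f(u) exactly, so the claim holds.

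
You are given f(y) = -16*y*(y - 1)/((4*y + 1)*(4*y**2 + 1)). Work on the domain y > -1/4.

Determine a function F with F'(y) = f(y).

For F(y) to be correct the identity F'(y) - f(y) = 0 must hold.
Check: d/dy[-log(2*y + 1/2) + 2*atan(2*y)] = (-16*y**2 + 16*y)/(16*y**3 + 4*y**2 + 4*y + 1), which equals f(y).

An antiderivative is F(y) = -log(2*y + 1/2) + 2*atan(2*y).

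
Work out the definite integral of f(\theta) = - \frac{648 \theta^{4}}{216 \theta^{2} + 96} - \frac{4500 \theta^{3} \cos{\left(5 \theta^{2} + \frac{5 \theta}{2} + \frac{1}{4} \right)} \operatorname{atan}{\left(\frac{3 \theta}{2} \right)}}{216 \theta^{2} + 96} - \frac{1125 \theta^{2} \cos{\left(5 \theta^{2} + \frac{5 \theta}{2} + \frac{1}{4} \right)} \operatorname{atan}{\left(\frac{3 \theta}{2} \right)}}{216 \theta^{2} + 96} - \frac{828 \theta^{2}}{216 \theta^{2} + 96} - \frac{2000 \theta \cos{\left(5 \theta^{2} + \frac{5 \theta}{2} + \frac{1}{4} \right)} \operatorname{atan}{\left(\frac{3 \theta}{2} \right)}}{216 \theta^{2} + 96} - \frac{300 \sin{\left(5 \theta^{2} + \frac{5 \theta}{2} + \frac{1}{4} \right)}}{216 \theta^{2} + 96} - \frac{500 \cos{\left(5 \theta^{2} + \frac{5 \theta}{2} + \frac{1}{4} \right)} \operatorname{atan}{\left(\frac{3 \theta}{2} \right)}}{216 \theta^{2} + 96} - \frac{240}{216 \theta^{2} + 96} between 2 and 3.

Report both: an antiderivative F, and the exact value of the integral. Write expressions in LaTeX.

Antiderivative: F(\theta) = - \frac{12 \theta^{3} + 30 \theta + 25 \sin{\left(5 \theta^{2} + \frac{5 \theta}{2} + \frac{1}{4} \right)} \operatorname{atan}{\left(\frac{3 \theta}{2} \right)}}{12}; value = - \frac{43}{2} - \frac{25 \sin{\left(\frac{211}{4} \right)} \operatorname{atan}{\left(\frac{9}{2} \right)}}{12} + \frac{25 \sin{\left(\frac{101}{4} \right)} \operatorname{atan}{\left(3 \right)}}{12}

Integrate term by term and add the pieces.
F(\theta) = - \frac{12 \theta^{3} + 30 \theta + 25 \sin{\left(5 \theta^{2} + \frac{5 \theta}{2} + \frac{1}{4} \right)} \operatorname{atan}{\left(\frac{3 \theta}{2} \right)}}{12} is an antiderivative of f.
Check: d/d\theta[- \frac{12 \theta^{3} + 30 \theta + 25 \sin{\left(5 \theta^{2} + \frac{5 \theta}{2} + \frac{1}{4} \right)} \operatorname{atan}{\left(\frac{3 \theta}{2} \right)}}{12}] = \frac{- 648 \theta^{4} - 4500 \theta^{3} \cos{\left(5 \theta^{2} + \frac{5 \theta}{2} + \frac{1}{4} \right)} \operatorname{atan}{\left(\frac{3 \theta}{2} \right)} - 1125 \theta^{2} \cos{\left(5 \theta^{2} + \frac{5 \theta}{2} + \frac{1}{4} \right)} \operatorname{atan}{\left(\frac{3 \theta}{2} \right)} - 828 \theta^{2} - 2000 \theta \cos{\left(5 \theta^{2} + \frac{5 \theta}{2} + \frac{1}{4} \right)} \operatorname{atan}{\left(\frac{3 \theta}{2} \right)} - 300 \sin{\left(5 \theta^{2} + \frac{5 \theta}{2} + \frac{1}{4} \right)} - 500 \cos{\left(5 \theta^{2} + \frac{5 \theta}{2} + \frac{1}{4} \right)} \operatorname{atan}{\left(\frac{3 \theta}{2} \right)} - 240}{216 \theta^{2} + 96}, which equals f(\theta).
F(3) = - \frac{69}{2} - \frac{25 \sin{\left(\frac{211}{4} \right)} \operatorname{atan}{\left(\frac{9}{2} \right)}}{12}; F(2) = -13 - \frac{25 \sin{\left(\frac{101}{4} \right)} \operatorname{atan}{\left(3 \right)}}{12}.
Integral = F(3) - F(2) = - \frac{43}{2} - \frac{25 \sin{\left(\frac{211}{4} \right)} \operatorname{atan}{\left(\frac{9}{2} \right)}}{12} + \frac{25 \sin{\left(\frac{101}{4} \right)} \operatorname{atan}{\left(3 \right)}}{12}.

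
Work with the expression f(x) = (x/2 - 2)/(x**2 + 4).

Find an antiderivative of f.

Check any antiderivative F(x) by computing F'(x) and comparing it with f(x).
Check: d/dx[-(-log(x**2 + 4) + 4*atan(x/2))/4] = (x - 4)/(2*x**2 + 8), which equals f(x).

An antiderivative is F(x) = -(-log(x**2 + 4) + 4*atan(x/2))/4.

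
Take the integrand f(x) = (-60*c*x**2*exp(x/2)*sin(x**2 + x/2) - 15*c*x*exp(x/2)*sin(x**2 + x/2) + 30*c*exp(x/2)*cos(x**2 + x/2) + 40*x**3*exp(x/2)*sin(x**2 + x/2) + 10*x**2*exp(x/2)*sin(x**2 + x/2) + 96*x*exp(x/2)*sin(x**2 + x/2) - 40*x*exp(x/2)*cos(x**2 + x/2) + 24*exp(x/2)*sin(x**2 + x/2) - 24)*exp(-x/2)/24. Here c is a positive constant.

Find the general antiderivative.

F(x) = (-(-15*c*x + 10*x**2 + 24)*exp(x/2)*cos(x**2 + x/2) + 24)*exp(-x/2)/12 + C

A first test for any F(x): its x-derivative must equal f(x) identically.
Check: d/dx[(-(-15*c*x + 10*x**2 + 24)*exp(x/2)*cos(x**2 + x/2) + 24)*exp(-x/2)/12] = (-60*c*x**2*exp(x/2)*sin(x**2 + x/2) - 15*c*x*exp(x/2)*sin(x**2 + x/2) + 30*c*exp(x/2)*cos(x**2 + x/2) + 40*x**3*exp(x/2)*sin(x**2 + x/2) + 10*x**2*exp(x/2)*sin(x**2 + x/2) + 96*x*exp(x/2)*sin(x**2 + x/2) - 40*x*exp(x/2)*cos(x**2 + x/2) + 24*exp(x/2)*sin(x**2 + x/2) - 24)*exp(-x/2)/24 = f(x).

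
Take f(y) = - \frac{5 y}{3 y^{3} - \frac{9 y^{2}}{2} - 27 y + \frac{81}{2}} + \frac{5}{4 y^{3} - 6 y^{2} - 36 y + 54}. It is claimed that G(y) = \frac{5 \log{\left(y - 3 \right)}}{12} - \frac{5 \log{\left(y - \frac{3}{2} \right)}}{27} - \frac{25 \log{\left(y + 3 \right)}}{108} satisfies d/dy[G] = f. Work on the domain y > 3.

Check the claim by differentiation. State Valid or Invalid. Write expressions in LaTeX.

d/dy[G] = \frac{20 y - 15}{12 y^{3} - 18 y^{2} - 108 y + 162}
d/dy[G] - f(y) = \frac{20 y - 15}{6 y^{3} - 9 y^{2} - 54 y + 81} != 0.

Invalid: d/dy[G] - f = \frac{20 y - 15}{6 y^{3} - 9 y^{2} - 54 y + 81}, which is not 0.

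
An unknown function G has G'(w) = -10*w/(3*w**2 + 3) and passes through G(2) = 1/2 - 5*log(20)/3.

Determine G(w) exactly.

G(w) = 1/2 - 5*log(4*w**2 + 4)/3

The substitution u = 4*w**2 + 4 works: G'(w) is exactly (dG/du)*(du/dw) for that inner function.
A general antiderivative is -5*log(4*w**2 + 4)/3 + C.
The condition gives C = 1/2 - 5*log(20)/3 - (-5*log(20)/3) = 1/2.
So G(w) = 1/2 - 5*log(4*w**2 + 4)/3.
Check: d/dw[1/2 - 5*log(4*w**2 + 4)/3] = -10*w/(3*w**2 + 3) = G'(w).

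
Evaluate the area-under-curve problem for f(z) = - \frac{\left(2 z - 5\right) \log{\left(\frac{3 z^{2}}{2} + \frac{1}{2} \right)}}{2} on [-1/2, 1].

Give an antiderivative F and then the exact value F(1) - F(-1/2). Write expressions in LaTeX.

Antiderivative: F(z) = \frac{3 z^{2} + 3 z \left(5 - z\right) \log{\left(\frac{3 z^{2}}{2} + \frac{1}{2} \right)} - 30 z - \log{\left(z^{2} + \frac{1}{3} \right)} + 10 \sqrt{3} \operatorname{atan}{\left(\sqrt{3} z \right)}}{6}; value = - \frac{57}{8} + \frac{11 \log{\left(\frac{7}{8} \right)}}{8} + \frac{\log{\left(\frac{7}{12} \right)}}{6} - \frac{\log{\left(\frac{4}{3} \right)}}{6} + 2 \log{\left(2 \right)} + \frac{5 \sqrt{3} \operatorname{atan}{\left(\frac{\sqrt{3}}{2} \right)}}{3} + \frac{5 \sqrt{3} \pi}{9}

Differentiate the proposed F(z) back; it has to land on f(z) exactly.
F(z) = \frac{3 z^{2} + 3 z \left(5 - z\right) \log{\left(\frac{3 z^{2}}{2} + \frac{1}{2} \right)} - 30 z - \log{\left(z^{2} + \frac{1}{3} \right)} + 10 \sqrt{3} \operatorname{atan}{\left(\sqrt{3} z \right)}}{6} is an antiderivative of f.
Check: d/dz[\frac{3 z^{2} + 3 z \left(5 - z\right) \log{\left(\frac{3 z^{2}}{2} + \frac{1}{2} \right)} - 30 z - \log{\left(z^{2} + \frac{1}{3} \right)} + 10 \sqrt{3} \operatorname{atan}{\left(\sqrt{3} z \right)}}{6}] = - z \log{\left(3 z^{2} + 1 \right)} + z \log{\left(2 \right)} + \frac{5 \log{\left(3 z^{2} + 1 \right)}}{2} - \frac{5 \log{\left(2 \right)}}{2}, which equals f(z).
F(1) = - \frac{9}{2} - \frac{\log{\left(\frac{4}{3} \right)}}{6} + 2 \log{\left(2 \right)} + \frac{5 \sqrt{3} \pi}{9}; F(-1/2) = - \frac{5 \sqrt{3} \operatorname{atan}{\left(\frac{\sqrt{3}}{2} \right)}}{3} - \frac{\log{\left(\frac{7}{12} \right)}}{6} - \frac{11 \log{\left(\frac{7}{8} \right)}}{8} + \frac{21}{8}.
Integral = F(1) - F(-1/2) = - \frac{57}{8} + \frac{11 \log{\left(\frac{7}{8} \right)}}{8} + \frac{\log{\left(\frac{7}{12} \right)}}{6} - \frac{\log{\left(\frac{4}{3} \right)}}{6} + 2 \log{\left(2 \right)} + \frac{5 \sqrt{3} \operatorname{atan}{\left(\frac{\sqrt{3}}{2} \right)}}{3} + \frac{5 \sqrt{3} \pi}{9}.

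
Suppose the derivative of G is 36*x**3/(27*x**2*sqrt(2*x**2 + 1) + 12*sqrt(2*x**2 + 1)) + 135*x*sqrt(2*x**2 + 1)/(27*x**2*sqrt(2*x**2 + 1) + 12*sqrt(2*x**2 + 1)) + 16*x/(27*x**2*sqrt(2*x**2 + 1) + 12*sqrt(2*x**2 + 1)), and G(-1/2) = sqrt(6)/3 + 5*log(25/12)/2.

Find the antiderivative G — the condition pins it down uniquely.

Integrate term by term and add the pieces.
A general antiderivative is 2*sqrt(2*x**2 + 1)/3 + 5*log(3*x**2 + 4/3)/2 + C.
The condition gives C = sqrt(6)/3 + 5*log(25/12)/2 - (sqrt(6)/3 + 5*log(25/12)/2) = 0.
So G(x) = (4*sqrt(2*x**2 + 1) + 15*log(3*x**2 + 4/3))/6.
Check: d/dx[(4*sqrt(2*x**2 + 1) + 15*log(3*x**2 + 4/3))/6] = (36*x**3 + 135*x*sqrt(2*x**2 + 1) + 16*x)/(27*x**2*sqrt(2*x**2 + 1) + 12*sqrt(2*x**2 + 1)), which equals G'(x).

G(x) = (4*sqrt(2*x**2 + 1) + 15*log(3*x**2 + 4/3))/6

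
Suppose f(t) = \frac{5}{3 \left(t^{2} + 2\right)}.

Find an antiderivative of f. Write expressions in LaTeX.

An antiderivative is F(t) = \frac{5 \sqrt{2} \operatorname{atan}{\left(\frac{\sqrt{2} t}{2} \right)}}{6}.

Whatever form F(t) takes, F'(t) = f(t) is non-negotiable.
Check: d/dt[\frac{5 \sqrt{2} \operatorname{atan}{\left(\frac{\sqrt{2} t}{2} \right)}}{6}] = \frac{5}{3 t^{2} + 6}, which equals f(t).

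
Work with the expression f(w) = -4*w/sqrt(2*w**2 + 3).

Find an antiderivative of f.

The substitution u = 2*w**2 + 3 works: f is exactly (dF/du)*(du/dw) for that inner function.
Check: d/dw[-2*sqrt(2*w**2 + 3)] = -4*w/sqrt(2*w**2 + 3) = f(w).

An antiderivative is F(w) = -2*sqrt(2*w**2 + 3).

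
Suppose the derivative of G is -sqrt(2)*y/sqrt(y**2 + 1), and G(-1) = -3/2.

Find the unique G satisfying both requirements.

G'(y) matches the chain-rule pattern g'(h)*h' with inner function h(y) = 2*y**2 + 2; substituting u = h(y) collapses the integral.
A general antiderivative is -sqrt(2*y**2 + 2) + C.
The condition gives C = -3/2 - (-2) = 1/2.
So G(y) = (-2*sqrt(2)*sqrt(y**2 + 1) + 1)/2.
Check: d/dy[(-2*sqrt(2)*sqrt(y**2 + 1) + 1)/2] = -sqrt(2)*y/sqrt(y**2 + 1) = G'(y).

G(y) = (-2*sqrt(2)*sqrt(y**2 + 1) + 1)/2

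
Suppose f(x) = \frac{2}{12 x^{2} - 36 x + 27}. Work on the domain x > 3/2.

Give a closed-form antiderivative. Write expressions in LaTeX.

For F(x) to be correct the identity F'(x) - f(x) = 0 must hold.
Check: d/dx[- \frac{1}{3 \left(2 x - 3\right)}] = \frac{2}{12 x^{2} - 36 x + 27} = f(x).

An antiderivative is F(x) = - \frac{1}{3 \left(2 x - 3\right)}.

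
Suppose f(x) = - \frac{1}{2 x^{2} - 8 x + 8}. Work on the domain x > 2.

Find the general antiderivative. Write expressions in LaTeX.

F(x) = \frac{1}{2 x - 4} + C

Differentiate the proposed F(x) back; it has to land on f(x) exactly.
Check: d/dx[\frac{1}{2 x - 4}] = - \frac{1}{2 x^{2} - 8 x + 8} = f(x).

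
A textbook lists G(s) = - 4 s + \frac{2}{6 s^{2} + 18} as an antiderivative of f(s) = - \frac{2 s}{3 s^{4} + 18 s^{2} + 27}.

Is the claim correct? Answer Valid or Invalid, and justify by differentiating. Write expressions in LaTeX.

Invalid: d/ds[G] - f = -4, which is not 0.

d/ds[G] = \frac{- 12 s^{4} - 72 s^{2} - 2 s - 108}{3 s^{4} + 18 s^{2} + 27}
d/ds[G] - f(s) = -4 != 0.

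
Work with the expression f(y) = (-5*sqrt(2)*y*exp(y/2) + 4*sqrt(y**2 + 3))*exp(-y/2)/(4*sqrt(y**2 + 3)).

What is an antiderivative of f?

An antiderivative is F(y) = -5*sqrt(y**2/2 + 3/2)/2 - 2*exp(-y/2).

Recover f(y) by differentiating a candidate F(y); any mismatch rules it out.
Check: d/dy[-5*sqrt(y**2/2 + 3/2)/2 - 2*exp(-y/2)] = (-5*sqrt(2)*y*exp(y/2) + 4*sqrt(y**2 + 3))*exp(-y/2)/(4*sqrt(y**2 + 3)) = f(y).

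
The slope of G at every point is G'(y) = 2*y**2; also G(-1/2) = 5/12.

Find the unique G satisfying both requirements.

G(y) = 2*y**3/3 + 1/2

A candidate passes only if d/dy[G] lands on the given G'(y) exactly.
A general antiderivative is 2*y**3/3 + C.
The condition gives C = 5/12 - (-1/12) = 1/2.
So G(y) = 2*y**3/3 + 1/2.
Check: d/dy[2*y**3/3 + 1/2] = 2*y**2 = G'(y).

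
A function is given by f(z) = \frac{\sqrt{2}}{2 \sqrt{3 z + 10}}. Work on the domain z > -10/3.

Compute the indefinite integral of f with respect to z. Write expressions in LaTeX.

Any candidate F(z) must reproduce f(z) exactly when differentiated.
Check: d/dz[\frac{\sqrt{2} \sqrt{3 z + 10}}{3}] = \frac{\sqrt{2}}{2 \sqrt{3 z + 10}} = f(z).

F(z) = \frac{\sqrt{2} \sqrt{3 z + 10}}{3} + C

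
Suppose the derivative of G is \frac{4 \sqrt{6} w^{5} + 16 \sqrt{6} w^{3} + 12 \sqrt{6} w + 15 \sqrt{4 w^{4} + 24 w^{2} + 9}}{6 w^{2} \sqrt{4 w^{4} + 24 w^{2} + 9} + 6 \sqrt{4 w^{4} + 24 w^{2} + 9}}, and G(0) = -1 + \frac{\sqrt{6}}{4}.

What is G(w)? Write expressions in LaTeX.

G(w) = \frac{\sqrt{\frac{2 w^{4}}{3} + 4 w^{2} + \frac{3}{2}}}{2} + \frac{5 \operatorname{atan}{\left(w \right)}}{2} - 1

The proposed G(w) is checked by its d/dw: the result must match the given G'(w).
A general antiderivative is \frac{\sqrt{\frac{2 w^{4}}{3} + 4 w^{2} + \frac{3}{2}}}{2} + \frac{5 \operatorname{atan}{\left(w \right)}}{2} + C.
The condition gives C = -1 + \frac{\sqrt{6}}{4} - (\frac{\sqrt{6}}{4}) = -1.
So G(w) = \frac{\sqrt{\frac{2 w^{4}}{3} + 4 w^{2} + \frac{3}{2}}}{2} + \frac{5 \operatorname{atan}{\left(w \right)}}{2} - 1.
Check: d/dw[\frac{\sqrt{\frac{2 w^{4}}{3} + 4 w^{2} + \frac{3}{2}}}{2} + \frac{5 \operatorname{atan}{\left(w \right)}}{2} - 1] = \frac{4 \sqrt{6} w^{5} + 16 \sqrt{6} w^{3} + 12 \sqrt{6} w + 15 \sqrt{4 w^{4} + 24 w^{2} + 9}}{6 w^{2} \sqrt{4 w^{4} + 24 w^{2} + 9} + 6 \sqrt{4 w^{4} + 24 w^{2} + 9}} = G'(w).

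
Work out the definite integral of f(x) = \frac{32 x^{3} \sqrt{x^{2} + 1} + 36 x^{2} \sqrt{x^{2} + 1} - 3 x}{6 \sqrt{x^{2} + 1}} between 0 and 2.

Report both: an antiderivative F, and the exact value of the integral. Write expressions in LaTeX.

Antiderivative: F(x) = \frac{4 x^{4}}{3} + 2 x^{3} - \frac{\sqrt{x^{2} + 1}}{2}; value = \frac{227}{6} - \frac{\sqrt{5}}{2}

An antiderivative F(x) passes only if d/dx[F] lands on f(x) exactly.
F(x) = \frac{4 x^{4}}{3} + 2 x^{3} - \frac{\sqrt{x^{2} + 1}}{2} is an antiderivative of f.
Check: d/dx[\frac{4 x^{4}}{3} + 2 x^{3} - \frac{\sqrt{x^{2} + 1}}{2}] = \frac{32 x^{3} \sqrt{x^{2} + 1} + 36 x^{2} \sqrt{x^{2} + 1} - 3 x}{6 \sqrt{x^{2} + 1}} = f(x).
F(2) = \frac{112}{3} - \frac{\sqrt{5}}{2}; F(0) = - \frac{1}{2}.
Integral = F(2) - F(0) = \frac{227}{6} - \frac{\sqrt{5}}{2}.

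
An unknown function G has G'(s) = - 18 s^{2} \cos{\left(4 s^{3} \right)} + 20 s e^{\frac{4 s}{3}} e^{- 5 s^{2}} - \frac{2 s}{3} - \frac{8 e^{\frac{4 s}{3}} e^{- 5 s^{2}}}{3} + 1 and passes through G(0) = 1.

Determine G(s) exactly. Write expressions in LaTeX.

G(s) = - \frac{s^{2}}{3} + s - 2 e^{- 5 s^{2} + \frac{4 s}{3}} - \frac{3 \sin{\left(4 s^{3} \right)}}{2} + 3

Integrate term by term and add the pieces.
A general antiderivative is - \frac{s^{2}}{3} + s - 2 e^{- 5 s^{2} + \frac{4 s}{3}} - \frac{3 \sin{\left(4 s^{3} \right)}}{2} + 1 + C.
The condition gives C = 1 - (-1) = 2.
So G(s) = - \frac{s^{2}}{3} + s - 2 e^{- 5 s^{2} + \frac{4 s}{3}} - \frac{3 \sin{\left(4 s^{3} \right)}}{2} + 3.
Check: d/ds[- \frac{s^{2}}{3} + s - 2 e^{- 5 s^{2} + \frac{4 s}{3}} - \frac{3 \sin{\left(4 s^{3} \right)}}{2} + 3] = - 18 s^{2} \cos{\left(4 s^{3} \right)} + 20 s e^{\frac{4 s}{3}} e^{- 5 s^{2}} - \frac{2 s}{3} - \frac{8 e^{\frac{4 s}{3}} e^{- 5 s^{2}}}{3} + 1 = G'(s).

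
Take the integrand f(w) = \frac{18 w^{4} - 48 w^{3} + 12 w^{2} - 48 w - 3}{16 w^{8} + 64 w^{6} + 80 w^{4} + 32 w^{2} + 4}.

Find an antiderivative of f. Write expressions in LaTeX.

An antiderivative is F(w) = \frac{6 - 3 w}{8 w^{4} + 16 w^{2} + 4}.

Recognize the product-rule pattern: f = u'v + uv' with u = \frac{1}{2 w^{4} + 4 w^{2} + 1}, v = \frac{3}{2} - \frac{3 w}{4}, so integration by parts undoes it.
Check: d/dw[\frac{6 - 3 w}{8 w^{4} + 16 w^{2} + 4}] = \frac{18 w^{4} - 48 w^{3} + 12 w^{2} - 48 w - 3}{16 w^{8} + 64 w^{6} + 80 w^{4} + 32 w^{2} + 4} = f(w).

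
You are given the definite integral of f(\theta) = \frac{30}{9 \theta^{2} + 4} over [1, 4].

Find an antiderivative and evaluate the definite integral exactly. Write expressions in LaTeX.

For F(\theta) to be correct the identity F'(\theta) - f(\theta) = 0 must hold.
F(\theta) = 5 \operatorname{atan}{\left(\frac{3 \theta}{2} \right)} is an antiderivative of f.
Check: d/d\theta[5 \operatorname{atan}{\left(\frac{3 \theta}{2} \right)}] = \frac{30}{9 \theta^{2} + 4} = f(\theta).
F(4) = 5 \operatorname{atan}{\left(6 \right)}; F(1) = 5 \operatorname{atan}{\left(\frac{3}{2} \right)}.
Integral = F(4) - F(1) = - 5 \operatorname{atan}{\left(\frac{3}{2} \right)} + 5 \operatorname{atan}{\left(6 \right)}.

Antiderivative: F(\theta) = 5 \operatorname{atan}{\left(\frac{3 \theta}{2} \right)}; value = - 5 \operatorname{atan}{\left(\frac{3}{2} \right)} + 5 \operatorname{atan}{\left(6 \right)}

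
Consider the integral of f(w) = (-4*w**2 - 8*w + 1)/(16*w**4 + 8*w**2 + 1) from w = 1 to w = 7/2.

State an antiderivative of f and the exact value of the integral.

f has the shape u'v + uv' for u = 1/(4*w**2 + 1) and v = w + 1 — it is the derivative of the product u*v.
F(w) = (w + 1)/(4*w**2 + 1) is an antiderivative of f.
Check: d/dw[(w + 1)/(4*w**2 + 1)] = (-4*w**2 - 8*w + 1)/(16*w**4 + 8*w**2 + 1) = f(w).
F(7/2) = 9/100; F(1) = 2/5.
Integral = F(7/2) - F(1) = -31/100.

Antiderivative: F(w) = (w + 1)/(4*w**2 + 1); value = -31/100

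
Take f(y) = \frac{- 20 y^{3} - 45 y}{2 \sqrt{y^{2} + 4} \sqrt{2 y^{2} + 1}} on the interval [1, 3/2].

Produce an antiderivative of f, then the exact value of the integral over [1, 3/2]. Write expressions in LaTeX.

Antiderivative: F(y) = - \frac{5 \sqrt{y^{2} + 4} \sqrt{2 y^{2} + 1}}{2}; value = - \frac{25 \sqrt{22}}{8} + \frac{5 \sqrt{15}}{2}

Recognize the product-rule pattern: f = u'v + uv' with u = - 5 \sqrt{y^{2} + \frac{1}{2}}, v = \sqrt{\frac{y^{2}}{2} + 2}, so integration by parts undoes it.
F(y) = - \frac{5 \sqrt{y^{2} + 4} \sqrt{2 y^{2} + 1}}{2} is an antiderivative of f.
Check: d/dy[- \frac{5 \sqrt{y^{2} + 4} \sqrt{2 y^{2} + 1}}{2}] = \frac{- 20 y^{3} - 45 y}{2 \sqrt{y^{2} + 4} \sqrt{2 y^{2} + 1}} = f(y).
F(3/2) = - \frac{25 \sqrt{22}}{8}; F(1) = - \frac{5 \sqrt{15}}{2}.
Integral = F(3/2) - F(1) = - \frac{25 \sqrt{22}}{8} + \frac{5 \sqrt{15}}{2}.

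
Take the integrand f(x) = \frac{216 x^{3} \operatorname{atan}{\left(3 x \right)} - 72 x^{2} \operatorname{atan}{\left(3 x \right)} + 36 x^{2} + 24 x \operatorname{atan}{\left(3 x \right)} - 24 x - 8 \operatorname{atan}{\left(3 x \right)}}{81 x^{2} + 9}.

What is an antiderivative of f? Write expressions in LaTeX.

Recognize the product-rule pattern: f = u'v + uv' with u = \frac{4 x^{2}}{3} - \frac{8 x}{9}, v = \operatorname{atan}{\left(3 x \right)}, so integration by parts undoes it.
Check: d/dx[- \frac{4 x \left(2 - 3 x\right) \operatorname{atan}{\left(3 x \right)}}{9}] = \frac{216 x^{3} \operatorname{atan}{\left(3 x \right)} - 72 x^{2} \operatorname{atan}{\left(3 x \right)} + 36 x^{2} + 24 x \operatorname{atan}{\left(3 x \right)} - 24 x - 8 \operatorname{atan}{\left(3 x \right)}}{81 x^{2} + 9} = f(x).

An antiderivative is F(x) = - \frac{4 x \left(2 - 3 x\right) \operatorname{atan}{\left(3 x \right)}}{9}.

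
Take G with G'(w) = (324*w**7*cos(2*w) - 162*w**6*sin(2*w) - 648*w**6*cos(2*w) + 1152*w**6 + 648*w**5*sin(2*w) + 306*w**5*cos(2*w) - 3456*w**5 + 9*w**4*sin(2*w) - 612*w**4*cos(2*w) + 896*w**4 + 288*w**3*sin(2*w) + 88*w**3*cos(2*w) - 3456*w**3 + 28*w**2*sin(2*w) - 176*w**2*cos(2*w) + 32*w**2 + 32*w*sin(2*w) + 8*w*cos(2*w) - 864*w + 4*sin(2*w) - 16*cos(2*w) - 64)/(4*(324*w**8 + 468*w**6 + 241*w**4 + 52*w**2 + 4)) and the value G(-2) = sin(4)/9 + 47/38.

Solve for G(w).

Since d/dw undoes antidifferentiation here, G(w) must give back the stated G'(w).
A general antiderivative is -(1/2 - w/4)*sin(2*w)/(2*w**2 + 1) + (2 - 4*w/3)/(3*w**2/2 + 1/3) + C.
The condition gives C = sin(4)/9 + 47/38 - (sin(4)/9 + 14/19) = 1/2.
So G(w) = -(1/2 - w/4)*sin(2*w)/(2*w**2 + 1) + (2 - 4*w/3)/(3*w**2/2 + 1/3) + 1/2.
Check: d/dw[-(1/2 - w/4)*sin(2*w)/(2*w**2 + 1) + (2 - 4*w/3)/(3*w**2/2 + 1/3) + 1/2] = (324*w**7*cos(2*w) - 162*w**6*sin(2*w) - 648*w**6*cos(2*w) + 1152*w**6 + 648*w**5*sin(2*w) + 306*w**5*cos(2*w) - 3456*w**5 + 9*w**4*sin(2*w) - 612*w**4*cos(2*w) + 896*w**4 + 288*w**3*sin(2*w) + 88*w**3*cos(2*w) - 3456*w**3 + 28*w**2*sin(2*w) - 176*w**2*cos(2*w) + 32*w**2 + 32*w*sin(2*w) + 8*w*cos(2*w) - 864*w + 4*sin(2*w) - 16*cos(2*w) - 64)/(1296*w**8 + 1872*w**6 + 964*w**4 + 208*w**2 + 16), which equals G'(w).

G(w) = -(1/2 - w/4)*sin(2*w)/(2*w**2 + 1) + (2 - 4*w/3)/(3*w**2/2 + 1/3) + 1/2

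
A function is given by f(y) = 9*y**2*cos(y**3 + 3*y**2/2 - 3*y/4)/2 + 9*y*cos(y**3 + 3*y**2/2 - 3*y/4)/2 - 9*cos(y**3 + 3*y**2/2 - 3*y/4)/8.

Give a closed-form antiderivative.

An antiderivative is F(y) = 3*sin(y**3 + 3*y**2/2 - 3*y/4)/2.

f matches the chain-rule pattern g'(h)*h' with inner function h(y) = y**3 + 3*y**2/2 - 3*y/4; substituting u = h(y) collapses the integral.
Check: d/dy[3*sin(y**3 + 3*y**2/2 - 3*y/4)/2] = 9*y**2*cos(y**3 + 3*y**2/2 - 3*y/4)/2 + 9*y*cos(y**3 + 3*y**2/2 - 3*y/4)/2 - 9*cos(y**3 + 3*y**2/2 - 3*y/4)/8 = f(y).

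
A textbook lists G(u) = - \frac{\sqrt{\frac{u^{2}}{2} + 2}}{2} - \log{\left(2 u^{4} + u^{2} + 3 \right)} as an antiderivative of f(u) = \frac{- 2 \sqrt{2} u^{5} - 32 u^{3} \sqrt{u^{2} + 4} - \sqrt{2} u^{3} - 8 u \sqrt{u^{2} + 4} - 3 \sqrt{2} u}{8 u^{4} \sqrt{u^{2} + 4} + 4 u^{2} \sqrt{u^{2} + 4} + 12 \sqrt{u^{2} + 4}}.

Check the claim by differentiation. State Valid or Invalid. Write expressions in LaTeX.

d/du[G] = \frac{- 2 \sqrt{2} u^{5} - 32 u^{3} \sqrt{u^{2} + 4} - \sqrt{2} u^{3} - 8 u \sqrt{u^{2} + 4} - 3 \sqrt{2} u}{8 u^{4} \sqrt{u^{2} + 4} + 4 u^{2} \sqrt{u^{2} + 4} + 12 \sqrt{u^{2} + 4}}
This equals f(u) exactly, so the claim holds.

Valid. The derivative of G reproduces f.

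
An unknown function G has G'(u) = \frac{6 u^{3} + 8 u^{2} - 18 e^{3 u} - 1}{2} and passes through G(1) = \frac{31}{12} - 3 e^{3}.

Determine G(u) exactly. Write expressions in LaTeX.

Whatever form G(u) takes, its d/du must return the stated G'(u).
A general antiderivative is \frac{3 u^{4}}{4} + \frac{4 u^{3}}{3} - \frac{u}{2} - 3 e^{3 u} + C.
The condition gives C = \frac{31}{12} - 3 e^{3} - (\frac{19}{12} - 3 e^{3}) = 1.
So G(u) = \frac{9 u^{4} + 16 u^{3} - 6 u - 36 e^{3 u} + 12}{12}.
Check: d/du[\frac{9 u^{4} + 16 u^{3} - 6 u - 36 e^{3 u} + 12}{12}] = 3 u^{3} + 4 u^{2} - 9 e^{3 u} - \frac{1}{2}, which equals G'(u).

G(u) = \frac{9 u^{4} + 16 u^{3} - 6 u - 36 e^{3 u} + 12}{12}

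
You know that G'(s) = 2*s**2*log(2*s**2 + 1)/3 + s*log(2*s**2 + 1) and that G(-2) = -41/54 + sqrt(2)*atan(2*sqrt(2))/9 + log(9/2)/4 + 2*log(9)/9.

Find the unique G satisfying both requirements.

G(s) = 2*s**3*log(2*s**2 + 1)/9 - 4*s**3/27 + s**2*log(2*s**2 + 1)/2 - s**2/2 + 2*s/9 + log(s**2 + 1/2)/4 - sqrt(2)*atan(sqrt(2)*s)/9 + 1/2

The integrand splits into summands that can be handled one at a time.
A general antiderivative is -4*s**3/27 - s**2/2 + 2*s/9 + (2*s**3/9 + s**2/2)*log(2*s**2 + 1) + log(s**2 + 1/2)/4 - sqrt(2)*atan(sqrt(2)*s)/9 + C.
The condition gives C = -41/54 + sqrt(2)*atan(2*sqrt(2))/9 + log(9/2)/4 + 2*log(9)/9 - (-34/27 + sqrt(2)*atan(2*sqrt(2))/9 + log(9/2)/4 + 2*log(9)/9) = 1/2.
So G(s) = 2*s**3*log(2*s**2 + 1)/9 - 4*s**3/27 + s**2*log(2*s**2 + 1)/2 - s**2/2 + 2*s/9 + log(s**2 + 1/2)/4 - sqrt(2)*atan(sqrt(2)*s)/9 + 1/2.
Check: d/ds[2*s**3*log(2*s**2 + 1)/9 - 4*s**3/27 + s**2*log(2*s**2 + 1)/2 - s**2/2 + 2*s/9 + log(s**2 + 1/2)/4 - sqrt(2)*atan(sqrt(2)*s)/9 + 1/2] = 2*s**2*log(2*s**2 + 1)/3 + s*log(2*s**2 + 1) = G'(s).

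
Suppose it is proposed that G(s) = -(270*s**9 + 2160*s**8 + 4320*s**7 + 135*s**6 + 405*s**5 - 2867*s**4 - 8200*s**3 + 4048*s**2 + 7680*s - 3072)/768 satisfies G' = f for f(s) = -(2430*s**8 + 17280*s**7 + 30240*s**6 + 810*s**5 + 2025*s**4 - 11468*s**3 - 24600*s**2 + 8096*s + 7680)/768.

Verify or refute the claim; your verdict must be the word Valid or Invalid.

d/ds[G] = -405*s**8/128 - 45*s**7/2 - 315*s**6/8 - 135*s**5/128 - 675*s**4/256 + 2867*s**3/192 + 1025*s**2/32 - 253*s/24 - 10
This equals f(s) exactly, so the claim holds.

Valid: G'(s) = f(s).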